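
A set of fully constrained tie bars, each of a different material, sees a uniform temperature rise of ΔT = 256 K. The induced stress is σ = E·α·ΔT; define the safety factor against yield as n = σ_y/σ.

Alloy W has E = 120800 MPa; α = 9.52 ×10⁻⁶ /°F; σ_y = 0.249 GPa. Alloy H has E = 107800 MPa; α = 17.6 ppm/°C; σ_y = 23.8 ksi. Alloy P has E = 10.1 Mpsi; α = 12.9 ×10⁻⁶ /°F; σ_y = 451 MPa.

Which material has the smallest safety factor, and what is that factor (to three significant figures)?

Converting E to GPa, α to ×10⁻⁶/K, σ_y to MPa, then σ and n for each:
  alloy W: E = 120.8, α = 17.1, σ_y = 249.0 → σ = 530 MPa, n = 0.470
  alloy H: E = 107.8, α = 17.6, σ_y = 164.1 → σ = 486 MPa, n = 0.338
  alloy P: E = 69.64, α = 23.2, σ_y = 451.0 → σ = 414 MPa, n = 1.09
Alloy H has the lowest safety factor, n = 0.338.

alloy H, n = 0.338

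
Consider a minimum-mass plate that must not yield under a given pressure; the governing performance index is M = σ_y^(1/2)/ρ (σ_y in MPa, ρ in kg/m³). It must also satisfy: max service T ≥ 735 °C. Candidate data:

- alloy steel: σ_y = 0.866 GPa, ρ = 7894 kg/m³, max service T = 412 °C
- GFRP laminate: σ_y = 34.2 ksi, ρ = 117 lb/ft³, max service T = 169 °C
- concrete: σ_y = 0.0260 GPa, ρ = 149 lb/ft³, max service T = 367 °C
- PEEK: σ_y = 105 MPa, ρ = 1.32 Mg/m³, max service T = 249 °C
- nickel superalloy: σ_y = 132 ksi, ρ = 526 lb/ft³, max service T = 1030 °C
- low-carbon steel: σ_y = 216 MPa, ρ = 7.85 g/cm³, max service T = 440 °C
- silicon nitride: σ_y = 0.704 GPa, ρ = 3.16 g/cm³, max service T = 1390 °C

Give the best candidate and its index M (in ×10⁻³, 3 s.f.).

Screen on constraints: max service T ≥ 735 °C. Survivors: nickel superalloy, silicon nitride.
Putting every candidate on a common basis:
  nickel superalloy: σ_y = 910.1 MPa, ρ = 8426 kg/m³
  silicon nitride: σ_y = 704.0 MPa, ρ = 3160 kg/m³
  silicon nitride: M = 8.40×10⁻³
  nickel superalloy: M = 3.58×10⁻³
Silicon nitride has the largest M.

silicon nitride, M = 8.40×10⁻³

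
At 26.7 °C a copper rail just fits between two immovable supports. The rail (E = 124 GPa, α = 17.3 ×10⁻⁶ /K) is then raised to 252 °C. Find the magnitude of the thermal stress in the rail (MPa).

483 MPa

ΔT = 225.3 K. Constrained thermal stress σ = E·α·ΔT = 124.0×10³ MPa × 17.3×10⁻⁶ × 225.3 = 483 MPa (compressive).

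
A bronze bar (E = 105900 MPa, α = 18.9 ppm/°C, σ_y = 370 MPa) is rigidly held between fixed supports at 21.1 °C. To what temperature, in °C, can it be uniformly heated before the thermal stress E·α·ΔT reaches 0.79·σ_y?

E = 105900 MPa = 105.9 GPa.
E·α·ΔT = 292.3 MPa ⇒ ΔT = 292.3 / (105.9×10³ × 18.9×10⁻⁶) = 146.0 K.
T = 21.1 + 146.0 = 167.1 °C.

167 °C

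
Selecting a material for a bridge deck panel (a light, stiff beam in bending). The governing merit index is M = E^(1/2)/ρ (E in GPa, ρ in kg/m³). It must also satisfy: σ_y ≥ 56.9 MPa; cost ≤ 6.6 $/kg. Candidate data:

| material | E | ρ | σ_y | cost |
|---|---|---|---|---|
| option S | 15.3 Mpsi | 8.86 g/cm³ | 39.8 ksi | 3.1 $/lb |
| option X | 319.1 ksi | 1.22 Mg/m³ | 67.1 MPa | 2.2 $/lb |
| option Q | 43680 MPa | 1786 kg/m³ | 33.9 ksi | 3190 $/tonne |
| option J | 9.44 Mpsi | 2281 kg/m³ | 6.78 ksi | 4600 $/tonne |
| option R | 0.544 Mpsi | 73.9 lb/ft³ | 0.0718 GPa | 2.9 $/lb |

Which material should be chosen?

option Q

Screen on constraints: σ_y ≥ 56.9 MPa; cost ≤ 6.6 $/kg. Survivors: option X, option Q, option R.
Convert each candidate to consistent units, then evaluate M:
  option X: E = 2.200 GPa, ρ = 1220 kg/m³
  option Q: E = 43.68 GPa, ρ = 1786 kg/m³
  option R: E = 3.751 GPa, ρ = 1184 kg/m³
  option Q: M = 3.70×10⁻³
  option R: M = 1.64×10⁻³
  option X: M = 1.22×10⁻³
Highest index: option Q.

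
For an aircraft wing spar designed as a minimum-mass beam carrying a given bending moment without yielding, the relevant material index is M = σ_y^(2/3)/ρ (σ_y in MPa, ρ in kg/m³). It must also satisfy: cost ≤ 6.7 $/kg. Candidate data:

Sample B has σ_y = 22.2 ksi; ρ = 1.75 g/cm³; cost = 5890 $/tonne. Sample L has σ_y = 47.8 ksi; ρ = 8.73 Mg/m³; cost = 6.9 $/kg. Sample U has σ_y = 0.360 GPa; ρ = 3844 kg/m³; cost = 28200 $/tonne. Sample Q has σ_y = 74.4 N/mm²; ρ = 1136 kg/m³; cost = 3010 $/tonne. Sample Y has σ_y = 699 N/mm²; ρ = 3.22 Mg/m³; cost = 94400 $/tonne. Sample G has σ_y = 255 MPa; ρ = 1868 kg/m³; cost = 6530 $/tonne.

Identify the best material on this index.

Screen on constraints: cost ≤ 6.7 $/kg. Survivors: sample B, sample Q, sample G.
After converting to SI:
  sample B: σ_y = 153.1 MPa, ρ = 1750 kg/m³
  sample Q: σ_y = 74.40 MPa, ρ = 1136 kg/m³
  sample G: σ_y = 255.0 MPa, ρ = 1868 kg/m³
  sample G: M = 21.5×10⁻³
  sample B: M = 16.4×10⁻³
  sample Q: M = 15.6×10⁻³
Sample G has the largest M.

sample G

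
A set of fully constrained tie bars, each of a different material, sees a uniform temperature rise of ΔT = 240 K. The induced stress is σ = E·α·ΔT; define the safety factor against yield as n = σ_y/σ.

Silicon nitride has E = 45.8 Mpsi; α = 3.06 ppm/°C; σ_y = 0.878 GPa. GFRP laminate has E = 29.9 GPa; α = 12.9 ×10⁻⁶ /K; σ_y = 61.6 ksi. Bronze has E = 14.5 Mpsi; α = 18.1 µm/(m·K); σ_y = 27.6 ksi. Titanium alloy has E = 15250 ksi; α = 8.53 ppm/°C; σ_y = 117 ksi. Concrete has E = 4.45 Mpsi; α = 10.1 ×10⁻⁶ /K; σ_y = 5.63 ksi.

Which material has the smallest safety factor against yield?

In consistent units (E in GPa, α in ×10⁻⁶/K, σ_y in MPa):
  silicon nitride: E = 315.8, α = 3.06, σ_y = 878.0 → σ = 232 MPa, n = 3.79
  GFRP laminate: E = 29.90, α = 12.9, σ_y = 424.7 → σ = 92.6 MPa, n = 4.59
  bronze: E = 99.97, α = 18.1, σ_y = 190.3 → σ = 434 MPa, n = 0.438
  titanium alloy: E = 105.1, α = 8.53, σ_y = 806.7 → σ = 215 MPa, n = 3.75
  concrete: E = 30.68, α = 10.1, σ_y = 38.82 → σ = 74.4 MPa, n = 0.522
Smallest n: bronze with n = 0.438.

bronze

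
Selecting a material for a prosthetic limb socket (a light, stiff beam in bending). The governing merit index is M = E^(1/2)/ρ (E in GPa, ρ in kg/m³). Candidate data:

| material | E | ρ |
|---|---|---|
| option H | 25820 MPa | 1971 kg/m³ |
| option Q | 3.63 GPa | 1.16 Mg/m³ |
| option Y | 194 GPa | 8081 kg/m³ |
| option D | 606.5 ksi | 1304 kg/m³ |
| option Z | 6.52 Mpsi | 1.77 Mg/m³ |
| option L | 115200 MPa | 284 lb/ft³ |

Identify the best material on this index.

Putting every candidate on a common basis:
  option H: E = 25.82 GPa, ρ = 1971 kg/m³
  option Q: E = 3.630 GPa, ρ = 1160 kg/m³
  option Y: E = 194.0 GPa, ρ = 8081 kg/m³
  option D: E = 4.182 GPa, ρ = 1304 kg/m³
  option Z: E = 44.95 GPa, ρ = 1770 kg/m³
  option L: E = 115.2 GPa, ρ = 4549 kg/m³
  option Z: M = 3.79×10⁻³
  option H: M = 2.58×10⁻³
  option L: M = 2.36×10⁻³
  option Y: M = 1.72×10⁻³
  option Q: M = 1.64×10⁻³
  option D: M = 1.57×10⁻³
The maximum is for option Z.

option Z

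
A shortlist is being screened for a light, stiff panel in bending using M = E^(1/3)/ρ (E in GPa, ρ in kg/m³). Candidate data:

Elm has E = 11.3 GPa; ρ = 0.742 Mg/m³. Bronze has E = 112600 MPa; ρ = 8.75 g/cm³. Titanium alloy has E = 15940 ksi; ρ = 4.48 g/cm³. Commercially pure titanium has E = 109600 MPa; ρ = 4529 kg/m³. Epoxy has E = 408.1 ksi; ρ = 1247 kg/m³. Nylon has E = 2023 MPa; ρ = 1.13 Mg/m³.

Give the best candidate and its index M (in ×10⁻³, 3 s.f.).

After converting to SI:
  elm: E = 11.30 GPa, ρ = 742.0 kg/m³
  bronze: E = 112.6 GPa, ρ = 8750 kg/m³
  titanium alloy: E = 109.9 GPa, ρ = 4480 kg/m³
  commercially pure titanium: E = 109.6 GPa, ρ = 4529 kg/m³
  epoxy: E = 2.814 GPa, ρ = 1247 kg/m³
  nylon: E = 2.023 GPa, ρ = 1130 kg/m³
  elm: M = 3.02×10⁻³
  epoxy: M = 1.13×10⁻³
  nylon: M = 1.12×10⁻³
  titanium alloy: M = 1.07×10⁻³
  commercially pure titanium: M = 1.06×10⁻³
  bronze: M = 0.552×10⁻³
The maximum is for elm.

elm, M = 3.02×10⁻³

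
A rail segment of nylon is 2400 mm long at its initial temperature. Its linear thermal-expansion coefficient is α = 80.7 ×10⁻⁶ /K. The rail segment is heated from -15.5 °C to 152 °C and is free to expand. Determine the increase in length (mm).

32.4 mm

ΔT = 152 − (-15.5) = 167.5 K.
ΔL = α·L₀·ΔT = 80.7×10⁻⁶ × 2400 mm × 167.5 K = 32.4 mm.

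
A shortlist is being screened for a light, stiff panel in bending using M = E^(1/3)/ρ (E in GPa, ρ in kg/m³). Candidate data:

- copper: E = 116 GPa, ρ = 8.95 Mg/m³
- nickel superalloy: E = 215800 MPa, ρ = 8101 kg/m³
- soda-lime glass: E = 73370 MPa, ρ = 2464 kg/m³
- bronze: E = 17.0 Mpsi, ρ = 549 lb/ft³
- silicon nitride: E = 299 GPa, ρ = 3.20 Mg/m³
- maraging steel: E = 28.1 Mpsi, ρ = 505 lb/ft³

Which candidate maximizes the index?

silicon nitride

Normalizing units and computing the index:
  copper: E = 116.0 GPa, ρ = 8950 kg/m³
  nickel superalloy: E = 215.8 GPa, ρ = 8101 kg/m³
  soda-lime glass: E = 73.37 GPa, ρ = 2464 kg/m³
  bronze: E = 117.2 GPa, ρ = 8794 kg/m³
  silicon nitride: E = 299.0 GPa, ρ = 3200 kg/m³
  maraging steel: E = 193.7 GPa, ρ = 8089 kg/m³
  silicon nitride: M = 2.09×10⁻³
  soda-lime glass: M = 1.70×10⁻³
  nickel superalloy: M = 0.740×10⁻³
  maraging steel: M = 0.715×10⁻³
  bronze: M = 0.556×10⁻³
  copper: M = 0.545×10⁻³
Silicon nitride has the largest M.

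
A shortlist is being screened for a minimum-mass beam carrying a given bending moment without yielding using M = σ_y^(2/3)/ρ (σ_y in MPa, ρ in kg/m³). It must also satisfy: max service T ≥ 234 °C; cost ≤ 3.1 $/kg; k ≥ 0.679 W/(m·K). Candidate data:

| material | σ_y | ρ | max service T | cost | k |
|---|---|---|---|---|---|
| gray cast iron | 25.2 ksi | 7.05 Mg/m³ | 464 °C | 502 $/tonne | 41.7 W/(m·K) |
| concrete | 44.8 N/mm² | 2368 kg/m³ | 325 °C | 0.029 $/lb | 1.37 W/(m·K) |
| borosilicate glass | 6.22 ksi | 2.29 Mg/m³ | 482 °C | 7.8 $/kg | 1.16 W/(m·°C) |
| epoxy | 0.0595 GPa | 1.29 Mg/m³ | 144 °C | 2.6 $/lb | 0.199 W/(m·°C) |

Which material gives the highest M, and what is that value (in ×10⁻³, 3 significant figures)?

concrete, M = 5.33×10⁻³

Screen on constraints: max service T ≥ 234 °C; cost ≤ 3.1 $/kg; k ≥ 0.679 W/(m·K). Survivors: gray cast iron, concrete.
In SI units:
  gray cast iron: σ_y = 173.7 MPa, ρ = 7050 kg/m³
  concrete: σ_y = 44.80 MPa, ρ = 2368 kg/m³
  concrete: M = 5.33×10⁻³
  gray cast iron: M = 4.42×10⁻³
Concrete ranks first.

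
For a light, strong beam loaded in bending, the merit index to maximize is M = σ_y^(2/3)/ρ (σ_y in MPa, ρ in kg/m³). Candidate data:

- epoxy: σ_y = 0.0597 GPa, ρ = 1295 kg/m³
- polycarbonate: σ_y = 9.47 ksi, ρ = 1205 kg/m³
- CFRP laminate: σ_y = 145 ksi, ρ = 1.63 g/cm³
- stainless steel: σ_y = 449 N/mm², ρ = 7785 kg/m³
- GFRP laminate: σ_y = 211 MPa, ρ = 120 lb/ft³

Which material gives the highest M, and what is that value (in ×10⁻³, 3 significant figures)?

Normalizing units and computing the index:
  epoxy: σ_y = 59.70 MPa, ρ = 1295 kg/m³
  polycarbonate: σ_y = 65.29 MPa, ρ = 1205 kg/m³
  CFRP laminate: σ_y = 999.7 MPa, ρ = 1630 kg/m³
  stainless steel: σ_y = 449.0 MPa, ρ = 7785 kg/m³
  GFRP laminate: σ_y = 211.0 MPa, ρ = 1922 kg/m³
  CFRP laminate: M = 61.3×10⁻³
  GFRP laminate: M = 18.4×10⁻³
  polycarbonate: M = 13.5×10⁻³
  epoxy: M = 11.8×10⁻³
  stainless steel: M = 7.53×10⁻³
CFRP laminate has the largest M.

CFRP laminate, M = 61.3×10⁻³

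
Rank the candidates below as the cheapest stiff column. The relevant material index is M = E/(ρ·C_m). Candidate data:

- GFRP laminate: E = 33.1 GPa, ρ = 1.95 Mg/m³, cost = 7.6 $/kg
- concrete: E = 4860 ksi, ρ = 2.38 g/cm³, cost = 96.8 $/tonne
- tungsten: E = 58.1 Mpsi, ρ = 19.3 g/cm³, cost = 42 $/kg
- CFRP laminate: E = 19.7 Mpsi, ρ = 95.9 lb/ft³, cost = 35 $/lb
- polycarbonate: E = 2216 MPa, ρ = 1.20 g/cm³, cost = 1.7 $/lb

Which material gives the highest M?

concrete

Putting every candidate on a common basis:
  GFRP laminate: E = 33.10 GPa, ρ = 1950 kg/m³, cost = 7.600 $/kg
  concrete: E = 33.51 GPa, ρ = 2380 kg/m³, cost = 0.09680 $/kg
  tungsten: E = 400.6 GPa, ρ = 19300 kg/m³, cost = 42.00 $/kg
  CFRP laminate: E = 135.8 GPa, ρ = 1536 kg/m³, cost = 77.16 $/kg
  polycarbonate: E = 2.216 GPa, ρ = 1200 kg/m³, cost = 3.748 $/kg
  concrete: M = 145 MN·m per $
  GFRP laminate: M = 2.23 MN·m per $
  CFRP laminate: M = 1.15 MN·m per $
  tungsten: M = 0.494 MN·m per $
  polycarbonate: M = 0.493 MN·m per $
Highest index: concrete.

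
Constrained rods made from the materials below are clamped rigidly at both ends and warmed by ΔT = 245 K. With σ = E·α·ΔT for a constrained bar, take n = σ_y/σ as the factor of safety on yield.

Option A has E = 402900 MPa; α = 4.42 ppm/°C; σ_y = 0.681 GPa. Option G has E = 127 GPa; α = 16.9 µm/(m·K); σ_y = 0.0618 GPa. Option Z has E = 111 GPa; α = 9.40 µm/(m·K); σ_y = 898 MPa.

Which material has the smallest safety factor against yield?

option G

Per material, after unit conversion:
  option A: E = 402.9, α = 4.42, σ_y = 681.0 → σ = 436 MPa, n = 1.56
  option G: E = 127.0, α = 16.9, σ_y = 61.80 → σ = 526 MPa, n = 0.118
  option Z: E = 111.0, α = 9.40, σ_y = 898.0 → σ = 256 MPa, n = 3.51
Option G has the lowest safety factor, n = 0.118.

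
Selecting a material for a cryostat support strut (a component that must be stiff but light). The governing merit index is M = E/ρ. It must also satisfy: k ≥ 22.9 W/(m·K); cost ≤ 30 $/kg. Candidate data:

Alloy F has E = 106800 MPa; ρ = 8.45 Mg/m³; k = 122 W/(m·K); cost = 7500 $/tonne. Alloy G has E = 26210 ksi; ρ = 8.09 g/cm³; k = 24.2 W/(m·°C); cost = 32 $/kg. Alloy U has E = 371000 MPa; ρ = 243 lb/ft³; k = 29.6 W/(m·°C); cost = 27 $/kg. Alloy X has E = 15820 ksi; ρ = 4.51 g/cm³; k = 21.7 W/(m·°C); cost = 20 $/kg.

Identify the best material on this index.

Screen on constraints: k ≥ 22.9 W/(m·K); cost ≤ 30 $/kg. Survivors: alloy F, alloy U.
Normalizing units and computing the index:
  alloy F: E = 106.8 GPa, ρ = 8450 kg/m³
  alloy U: E = 371.0 GPa, ρ = 3892 kg/m³
  alloy U: M = 95.3 MN·m/kg
  alloy F: M = 12.6 MN·m/kg
Alloy U ranks first.

alloy U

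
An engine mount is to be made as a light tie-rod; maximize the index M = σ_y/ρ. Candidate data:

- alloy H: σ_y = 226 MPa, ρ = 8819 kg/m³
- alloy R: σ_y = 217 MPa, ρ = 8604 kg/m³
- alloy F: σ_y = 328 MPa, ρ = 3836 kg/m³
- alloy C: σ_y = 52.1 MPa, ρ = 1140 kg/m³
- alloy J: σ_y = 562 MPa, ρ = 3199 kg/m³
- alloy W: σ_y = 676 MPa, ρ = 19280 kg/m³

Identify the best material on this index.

alloy J

Computing M directly (units already consistent):
  alloy J: M = 176 kN·m/kg
  alloy F: M = 85.5 kN·m/kg
  alloy C: M = 45.7 kN·m/kg
  alloy W: M = 35.1 kN·m/kg
  alloy H: M = 25.6 kN·m/kg
  alloy R: M = 25.2 kN·m/kg
Highest index: alloy J.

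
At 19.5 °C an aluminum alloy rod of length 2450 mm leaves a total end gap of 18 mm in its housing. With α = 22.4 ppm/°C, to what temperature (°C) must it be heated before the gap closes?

347 °C

α·L₀·ΔT = 18.0 mm ⇒ ΔT = 18.0 / (22.4×10⁻⁶ × 2450.0) = 328.0 K.
T = 19.5 + 328.0 = 347.5 °C.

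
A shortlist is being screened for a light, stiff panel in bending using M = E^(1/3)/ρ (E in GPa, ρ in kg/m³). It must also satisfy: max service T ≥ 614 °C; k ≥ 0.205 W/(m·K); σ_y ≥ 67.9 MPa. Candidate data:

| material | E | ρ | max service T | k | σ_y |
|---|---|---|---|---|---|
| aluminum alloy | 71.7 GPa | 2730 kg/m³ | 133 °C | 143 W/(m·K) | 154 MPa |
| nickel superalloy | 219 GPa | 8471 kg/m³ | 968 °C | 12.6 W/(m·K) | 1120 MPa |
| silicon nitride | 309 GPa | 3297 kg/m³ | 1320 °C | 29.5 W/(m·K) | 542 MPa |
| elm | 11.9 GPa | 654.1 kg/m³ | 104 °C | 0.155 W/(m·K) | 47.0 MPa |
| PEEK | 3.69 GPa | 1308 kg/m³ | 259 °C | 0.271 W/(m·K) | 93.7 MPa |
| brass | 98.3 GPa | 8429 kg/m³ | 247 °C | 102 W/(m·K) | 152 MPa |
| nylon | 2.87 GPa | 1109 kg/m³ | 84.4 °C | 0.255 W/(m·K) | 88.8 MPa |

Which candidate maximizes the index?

Screen on constraints: max service T ≥ 614 °C; k ≥ 0.205 W/(m·K); σ_y ≥ 67.9 MPa. Survivors: nickel superalloy, silicon nitride.
Per-candidate index values:
  silicon nitride: M = 2.05×10⁻³
  nickel superalloy: M = 0.712×10⁻³
The maximum is for silicon nitride.

silicon nitride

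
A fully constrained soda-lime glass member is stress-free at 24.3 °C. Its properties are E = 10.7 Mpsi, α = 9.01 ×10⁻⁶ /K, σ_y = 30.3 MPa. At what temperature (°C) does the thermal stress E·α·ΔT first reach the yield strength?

E = 10.7 Mpsi = 73.77 GPa.
E·α·ΔT = 30.30 MPa ⇒ ΔT = 30.30 / (73.77×10³ × 9.01×10⁻⁶) = 45.58 K.
T = 24.3 + 45.58 = 69.88 °C.

69.9 °C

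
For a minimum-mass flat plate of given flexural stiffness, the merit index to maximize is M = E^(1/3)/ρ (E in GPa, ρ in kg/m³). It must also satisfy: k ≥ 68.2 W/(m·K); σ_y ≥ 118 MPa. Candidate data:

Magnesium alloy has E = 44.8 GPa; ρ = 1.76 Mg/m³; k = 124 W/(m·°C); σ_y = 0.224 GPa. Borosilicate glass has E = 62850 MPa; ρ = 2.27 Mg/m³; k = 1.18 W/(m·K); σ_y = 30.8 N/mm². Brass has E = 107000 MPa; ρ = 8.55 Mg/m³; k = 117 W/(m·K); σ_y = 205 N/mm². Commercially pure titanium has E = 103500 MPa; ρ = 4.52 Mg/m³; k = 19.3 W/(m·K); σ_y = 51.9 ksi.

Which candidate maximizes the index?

magnesium alloy

Screen on constraints: k ≥ 68.2 W/(m·K); σ_y ≥ 118 MPa. Survivors: magnesium alloy, brass.
Convert each candidate to consistent units, then evaluate M:
  magnesium alloy: E = 44.80 GPa, ρ = 1760 kg/m³
  brass: E = 107.0 GPa, ρ = 8550 kg/m³
  magnesium alloy: M = 2.02×10⁻³
  brass: M = 0.555×10⁻³
The maximum is for magnesium alloy.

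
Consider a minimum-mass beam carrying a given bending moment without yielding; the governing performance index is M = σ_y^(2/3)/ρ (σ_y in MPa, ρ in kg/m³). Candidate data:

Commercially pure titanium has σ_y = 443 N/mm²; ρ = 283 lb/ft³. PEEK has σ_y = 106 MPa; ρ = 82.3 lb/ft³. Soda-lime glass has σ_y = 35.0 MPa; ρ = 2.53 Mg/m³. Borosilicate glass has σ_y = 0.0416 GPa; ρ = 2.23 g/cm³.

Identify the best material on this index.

PEEK

Convert each candidate to consistent units, then evaluate M:
  commercially pure titanium: σ_y = 443.0 MPa, ρ = 4533 kg/m³
  PEEK: σ_y = 106.0 MPa, ρ = 1318 kg/m³
  soda-lime glass: σ_y = 35.00 MPa, ρ = 2530 kg/m³
  borosilicate glass: σ_y = 41.60 MPa, ρ = 2230 kg/m³
  PEEK: M = 17.0×10⁻³
  commercially pure titanium: M = 12.8×10⁻³
  borosilicate glass: M = 5.38×10⁻³
  soda-lime glass: M = 4.23×10⁻³
PEEK ranks first.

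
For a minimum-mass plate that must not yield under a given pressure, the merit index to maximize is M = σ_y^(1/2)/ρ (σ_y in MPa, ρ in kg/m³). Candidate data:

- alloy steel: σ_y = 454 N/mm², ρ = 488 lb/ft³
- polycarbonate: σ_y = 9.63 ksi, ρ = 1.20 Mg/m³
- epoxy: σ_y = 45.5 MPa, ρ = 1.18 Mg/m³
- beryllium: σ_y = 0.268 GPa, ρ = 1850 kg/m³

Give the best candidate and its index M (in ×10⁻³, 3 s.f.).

In SI units:
  alloy steel: σ_y = 454.0 MPa, ρ = 7817 kg/m³
  polycarbonate: σ_y = 66.40 MPa, ρ = 1200 kg/m³
  epoxy: σ_y = 45.50 MPa, ρ = 1180 kg/m³
  beryllium: σ_y = 268.0 MPa, ρ = 1850 kg/m³
  beryllium: M = 8.85×10⁻³
  polycarbonate: M = 6.79×10⁻³
  epoxy: M = 5.72×10⁻³
  alloy steel: M = 2.73×10⁻³
Beryllium has the largest M.

beryllium, M = 8.85×10⁻³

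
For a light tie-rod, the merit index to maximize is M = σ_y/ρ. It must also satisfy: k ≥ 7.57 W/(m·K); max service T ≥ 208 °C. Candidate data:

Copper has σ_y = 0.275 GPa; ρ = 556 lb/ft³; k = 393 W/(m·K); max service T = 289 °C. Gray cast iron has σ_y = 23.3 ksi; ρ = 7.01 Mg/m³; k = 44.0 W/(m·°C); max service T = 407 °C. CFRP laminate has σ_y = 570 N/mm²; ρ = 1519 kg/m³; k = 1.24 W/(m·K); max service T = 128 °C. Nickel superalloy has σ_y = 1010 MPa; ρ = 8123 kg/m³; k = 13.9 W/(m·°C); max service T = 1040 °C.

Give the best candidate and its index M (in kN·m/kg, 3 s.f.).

nickel superalloy, M = 124 kN·m/kg

Screen on constraints: k ≥ 7.57 W/(m·K); max service T ≥ 208 °C. Survivors: copper, gray cast iron, nickel superalloy.
Putting every candidate on a common basis:
  copper: σ_y = 275.0 MPa, ρ = 8906 kg/m³
  gray cast iron: σ_y = 160.6 MPa, ρ = 7010 kg/m³
  nickel superalloy: σ_y = 1010 MPa, ρ = 8123 kg/m³
  nickel superalloy: M = 124 kN·m/kg
  copper: M = 30.9 kN·m/kg
  gray cast iron: M = 22.9 kN·m/kg
Highest index: nickel superalloy.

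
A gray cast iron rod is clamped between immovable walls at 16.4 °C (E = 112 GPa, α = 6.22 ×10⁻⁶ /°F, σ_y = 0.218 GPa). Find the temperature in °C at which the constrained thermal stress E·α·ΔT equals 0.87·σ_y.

α = 6.22×10⁻⁶/°F × 9/5 = 11.2×10⁻⁶/K.
σ_y = 0.218 GPa = 218.0 MPa.
E·α·ΔT = 189.7 MPa ⇒ ΔT = 189.7 / (112.0×10³ × 11.2×10⁻⁶) = 151.2 K.
T = 16.4 + 151.2 = 167.6 °C.

168 °C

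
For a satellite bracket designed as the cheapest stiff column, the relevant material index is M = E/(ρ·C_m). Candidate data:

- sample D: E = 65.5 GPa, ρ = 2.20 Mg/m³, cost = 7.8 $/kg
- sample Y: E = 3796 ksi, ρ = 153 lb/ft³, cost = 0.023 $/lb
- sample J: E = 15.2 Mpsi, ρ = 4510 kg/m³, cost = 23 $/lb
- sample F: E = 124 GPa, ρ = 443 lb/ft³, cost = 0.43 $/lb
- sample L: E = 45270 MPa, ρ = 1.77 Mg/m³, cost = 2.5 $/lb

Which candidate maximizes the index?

sample Y

Normalizing units and computing the index:
  sample D: E = 65.50 GPa, ρ = 2200 kg/m³, cost = 7.800 $/kg
  sample Y: E = 26.17 GPa, ρ = 2451 kg/m³, cost = 0.05071 $/kg
  sample J: E = 104.8 GPa, ρ = 4510 kg/m³, cost = 50.71 $/kg
  sample F: E = 124.0 GPa, ρ = 7096 kg/m³, cost = 0.9480 $/kg
  sample L: E = 45.27 GPa, ρ = 1770 kg/m³, cost = 5.511 $/kg
  sample Y: M = 211 MN·m per $
  sample F: M = 18.4 MN·m per $
  sample L: M = 4.64 MN·m per $
  sample D: M = 3.82 MN·m per $
  sample J: M = 0.458 MN·m per $
Sample Y ranks first.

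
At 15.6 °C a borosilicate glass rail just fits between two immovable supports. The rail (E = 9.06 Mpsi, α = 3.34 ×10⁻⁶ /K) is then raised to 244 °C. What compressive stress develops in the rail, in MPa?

E = 9.06 Mpsi = 62.47 GPa.
ΔT = 228.4 K. Constrained thermal stress σ = E·α·ΔT = 62.47×10³ MPa × 3.34×10⁻⁶ × 228.4 = 47.7 MPa (compressive).

47.7 MPa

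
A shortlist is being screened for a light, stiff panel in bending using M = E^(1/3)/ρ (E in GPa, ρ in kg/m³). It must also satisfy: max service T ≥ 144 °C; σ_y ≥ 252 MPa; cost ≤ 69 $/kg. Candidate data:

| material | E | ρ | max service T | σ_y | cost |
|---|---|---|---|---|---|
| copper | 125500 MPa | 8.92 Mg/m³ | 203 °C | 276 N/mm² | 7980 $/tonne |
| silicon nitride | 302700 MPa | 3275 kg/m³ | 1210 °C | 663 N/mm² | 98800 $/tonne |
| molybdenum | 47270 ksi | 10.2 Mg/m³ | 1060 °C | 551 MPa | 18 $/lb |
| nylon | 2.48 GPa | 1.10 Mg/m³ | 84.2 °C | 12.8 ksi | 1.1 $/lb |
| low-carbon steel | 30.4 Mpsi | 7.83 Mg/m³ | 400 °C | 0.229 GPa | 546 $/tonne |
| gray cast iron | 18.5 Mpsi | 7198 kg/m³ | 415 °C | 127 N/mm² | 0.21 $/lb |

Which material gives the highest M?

molybdenum

Screen on constraints: max service T ≥ 144 °C; σ_y ≥ 252 MPa; cost ≤ 69 $/kg. Survivors: copper, molybdenum.
After converting to SI:
  copper: E = 125.5 GPa, ρ = 8920 kg/m³
  molybdenum: E = 325.9 GPa, ρ = 10200 kg/m³
  molybdenum: M = 0.675×10⁻³
  copper: M = 0.561×10⁻³
The maximum is for molybdenum.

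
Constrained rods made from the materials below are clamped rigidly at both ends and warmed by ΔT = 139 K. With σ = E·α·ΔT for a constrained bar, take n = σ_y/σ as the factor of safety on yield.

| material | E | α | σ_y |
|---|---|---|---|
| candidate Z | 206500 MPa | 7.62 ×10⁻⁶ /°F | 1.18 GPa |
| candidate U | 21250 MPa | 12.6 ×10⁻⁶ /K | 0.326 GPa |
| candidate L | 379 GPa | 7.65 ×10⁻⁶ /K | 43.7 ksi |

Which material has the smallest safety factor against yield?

candidate L

Per material, after unit conversion:
  candidate Z: E = 206.5, α = 13.7, σ_y = 1180 → σ = 394 MPa, n = 3.00
  candidate U: E = 21.25, α = 12.6, σ_y = 326.0 → σ = 37.2 MPa, n = 8.76
  candidate L: E = 379.0, α = 7.65, σ_y = 301.3 → σ = 403 MPa, n = 0.748
Candidate L has the lowest safety factor, n = 0.748.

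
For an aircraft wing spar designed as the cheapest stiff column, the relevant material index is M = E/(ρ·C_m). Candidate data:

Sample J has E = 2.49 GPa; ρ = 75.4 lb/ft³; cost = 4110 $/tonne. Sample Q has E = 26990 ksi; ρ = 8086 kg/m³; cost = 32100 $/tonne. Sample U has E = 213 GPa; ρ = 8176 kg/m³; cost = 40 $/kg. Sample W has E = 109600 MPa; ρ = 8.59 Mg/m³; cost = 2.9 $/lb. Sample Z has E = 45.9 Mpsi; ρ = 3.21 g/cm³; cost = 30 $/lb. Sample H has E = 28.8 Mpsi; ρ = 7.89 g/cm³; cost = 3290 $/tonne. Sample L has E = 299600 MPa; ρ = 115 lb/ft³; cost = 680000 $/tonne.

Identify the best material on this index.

sample H

Convert each candidate to consistent units, then evaluate M:
  sample J: E = 2.490 GPa, ρ = 1208 kg/m³, cost = 4.110 $/kg
  sample Q: E = 186.1 GPa, ρ = 8086 kg/m³, cost = 32.10 $/kg
  sample U: E = 213.0 GPa, ρ = 8176 kg/m³, cost = 40.00 $/kg
  sample W: E = 109.6 GPa, ρ = 8590 kg/m³, cost = 6.393 $/kg
  sample Z: E = 316.5 GPa, ρ = 3210 kg/m³, cost = 66.14 $/kg
  sample H: E = 198.6 GPa, ρ = 7890 kg/m³, cost = 3.290 $/kg
  sample L: E = 299.6 GPa, ρ = 1842 kg/m³, cost = 680.0 $/kg
  sample H: M = 7.65 MN·m per $
  sample W: M = 2.00 MN·m per $
  sample Z: M = 1.49 MN·m per $
  sample Q: M = 0.717 MN·m per $
  sample U: M = 0.651 MN·m per $
  sample J: M = 0.502 MN·m per $
  sample L: M = 0.239 MN·m per $
Highest index: sample H.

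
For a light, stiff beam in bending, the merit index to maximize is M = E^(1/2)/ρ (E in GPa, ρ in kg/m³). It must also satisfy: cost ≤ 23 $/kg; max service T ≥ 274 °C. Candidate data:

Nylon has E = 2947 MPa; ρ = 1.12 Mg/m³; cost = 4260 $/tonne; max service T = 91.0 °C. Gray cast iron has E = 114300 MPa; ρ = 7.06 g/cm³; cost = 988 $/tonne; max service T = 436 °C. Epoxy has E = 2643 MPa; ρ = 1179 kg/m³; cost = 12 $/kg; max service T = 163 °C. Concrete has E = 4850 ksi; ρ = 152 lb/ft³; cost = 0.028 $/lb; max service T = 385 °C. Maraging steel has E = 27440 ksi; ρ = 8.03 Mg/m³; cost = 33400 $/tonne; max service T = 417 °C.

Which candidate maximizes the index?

Screen on constraints: cost ≤ 23 $/kg; max service T ≥ 274 °C. Survivors: gray cast iron, concrete.
Normalizing units and computing the index:
  gray cast iron: E = 114.3 GPa, ρ = 7060 kg/m³
  concrete: E = 33.44 GPa, ρ = 2435 kg/m³
  concrete: M = 2.38×10⁻³
  gray cast iron: M = 1.51×10⁻³
Concrete has the largest M.

concrete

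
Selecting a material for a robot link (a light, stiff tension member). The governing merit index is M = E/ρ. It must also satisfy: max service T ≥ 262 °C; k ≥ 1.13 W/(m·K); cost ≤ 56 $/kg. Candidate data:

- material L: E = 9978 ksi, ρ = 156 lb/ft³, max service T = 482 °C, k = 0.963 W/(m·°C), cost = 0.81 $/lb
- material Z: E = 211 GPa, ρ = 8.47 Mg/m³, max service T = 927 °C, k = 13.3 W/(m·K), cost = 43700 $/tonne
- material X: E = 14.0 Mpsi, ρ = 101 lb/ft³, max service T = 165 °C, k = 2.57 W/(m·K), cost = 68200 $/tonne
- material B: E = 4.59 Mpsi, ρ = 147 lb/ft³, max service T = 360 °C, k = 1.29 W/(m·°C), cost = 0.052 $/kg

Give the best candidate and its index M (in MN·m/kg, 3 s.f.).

material Z, M = 24.9 MN·m/kg

Screen on constraints: max service T ≥ 262 °C; k ≥ 1.13 W/(m·K); cost ≤ 56 $/kg. Survivors: material Z, material B.
In SI units:
  material Z: E = 211.0 GPa, ρ = 8470 kg/m³
  material B: E = 31.65 GPa, ρ = 2355 kg/m³
  material Z: M = 24.9 MN·m/kg
  material B: M = 13.4 MN·m/kg
The maximum is for material Z.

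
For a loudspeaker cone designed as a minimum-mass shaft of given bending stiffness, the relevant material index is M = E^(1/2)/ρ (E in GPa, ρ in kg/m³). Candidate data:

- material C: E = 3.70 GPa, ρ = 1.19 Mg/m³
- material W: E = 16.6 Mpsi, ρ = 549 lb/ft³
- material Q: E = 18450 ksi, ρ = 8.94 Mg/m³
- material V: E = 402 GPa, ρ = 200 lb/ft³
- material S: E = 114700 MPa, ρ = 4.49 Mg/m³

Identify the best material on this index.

material V

Convert each candidate to consistent units, then evaluate M:
  material C: E = 3.700 GPa, ρ = 1190 kg/m³
  material W: E = 114.5 GPa, ρ = 8794 kg/m³
  material Q: E = 127.2 GPa, ρ = 8940 kg/m³
  material V: E = 402.0 GPa, ρ = 3204 kg/m³
  material S: E = 114.7 GPa, ρ = 4490 kg/m³
  material V: M = 6.26×10⁻³
  material S: M = 2.39×10⁻³
  material C: M = 1.62×10⁻³
  material Q: M = 1.26×10⁻³
  material W: M = 1.22×10⁻³
Material V ranks first.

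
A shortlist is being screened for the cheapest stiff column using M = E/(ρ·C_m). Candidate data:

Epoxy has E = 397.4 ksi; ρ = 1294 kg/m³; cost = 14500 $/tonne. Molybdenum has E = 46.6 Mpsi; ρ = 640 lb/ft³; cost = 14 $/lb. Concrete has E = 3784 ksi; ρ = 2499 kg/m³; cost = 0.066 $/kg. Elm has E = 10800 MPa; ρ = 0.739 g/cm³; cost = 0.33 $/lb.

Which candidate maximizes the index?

concrete

After converting to SI:
  epoxy: E = 2.740 GPa, ρ = 1294 kg/m³, cost = 14.50 $/kg
  molybdenum: E = 321.3 GPa, ρ = 10250 kg/m³, cost = 30.86 $/kg
  concrete: E = 26.09 GPa, ρ = 2499 kg/m³, cost = 0.06600 $/kg
  elm: E = 10.80 GPa, ρ = 739.0 kg/m³, cost = 0.7275 $/kg
  concrete: M = 158 MN·m per $
  elm: M = 20.1 MN·m per $
  molybdenum: M = 1.02 MN·m per $
  epoxy: M = 0.146 MN·m per $
The maximum is for concrete.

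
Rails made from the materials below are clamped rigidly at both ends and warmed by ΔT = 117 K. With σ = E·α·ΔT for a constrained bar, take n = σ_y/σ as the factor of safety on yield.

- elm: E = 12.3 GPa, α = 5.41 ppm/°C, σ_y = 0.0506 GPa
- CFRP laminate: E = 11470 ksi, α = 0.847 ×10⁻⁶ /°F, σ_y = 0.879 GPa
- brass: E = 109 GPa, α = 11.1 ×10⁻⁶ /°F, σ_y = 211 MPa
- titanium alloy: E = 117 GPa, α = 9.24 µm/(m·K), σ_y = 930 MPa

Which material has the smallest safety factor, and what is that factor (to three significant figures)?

With everything in SI (GPa, ×10⁻⁶/K, MPa):
  elm: E = 12.30, α = 5.41, σ_y = 50.60 → σ = 7.79 MPa, n = 6.50
  CFRP laminate: E = 79.08, α = 1.52, σ_y = 879.0 → σ = 14.1 MPa, n = 62.3
  brass: E = 109.0, α = 20.0, σ_y = 211.0 → σ = 255 MPa, n = 0.828
  titanium alloy: E = 117.0, α = 9.24, σ_y = 930.0 → σ = 126 MPa, n = 7.35
The minimum is brass at n = 0.828.

brass, n = 0.828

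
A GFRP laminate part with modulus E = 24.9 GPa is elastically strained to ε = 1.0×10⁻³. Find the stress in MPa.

24.9 MPa

σ = E·ε = 24900 MPa × 1.0×10⁻³ = 24.9 MPa.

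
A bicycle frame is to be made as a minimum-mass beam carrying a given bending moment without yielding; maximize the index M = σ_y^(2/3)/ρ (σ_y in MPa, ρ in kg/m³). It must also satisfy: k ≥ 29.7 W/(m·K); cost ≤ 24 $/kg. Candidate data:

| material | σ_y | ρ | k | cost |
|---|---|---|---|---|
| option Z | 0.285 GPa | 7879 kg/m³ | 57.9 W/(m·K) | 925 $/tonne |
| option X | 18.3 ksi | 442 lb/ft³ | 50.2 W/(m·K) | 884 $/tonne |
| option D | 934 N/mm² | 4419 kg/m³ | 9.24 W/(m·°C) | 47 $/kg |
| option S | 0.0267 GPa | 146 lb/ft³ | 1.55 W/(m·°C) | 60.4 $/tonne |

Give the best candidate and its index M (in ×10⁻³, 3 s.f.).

Screen on constraints: k ≥ 29.7 W/(m·K); cost ≤ 24 $/kg. Survivors: option Z, option X.
Convert each candidate to consistent units, then evaluate M:
  option Z: σ_y = 285.0 MPa, ρ = 7879 kg/m³
  option X: σ_y = 126.2 MPa, ρ = 7080 kg/m³
  option Z: M = 5.50×10⁻³
  option X: M = 3.55×10⁻³
The maximum is for option Z.

option Z, M = 5.50×10⁻³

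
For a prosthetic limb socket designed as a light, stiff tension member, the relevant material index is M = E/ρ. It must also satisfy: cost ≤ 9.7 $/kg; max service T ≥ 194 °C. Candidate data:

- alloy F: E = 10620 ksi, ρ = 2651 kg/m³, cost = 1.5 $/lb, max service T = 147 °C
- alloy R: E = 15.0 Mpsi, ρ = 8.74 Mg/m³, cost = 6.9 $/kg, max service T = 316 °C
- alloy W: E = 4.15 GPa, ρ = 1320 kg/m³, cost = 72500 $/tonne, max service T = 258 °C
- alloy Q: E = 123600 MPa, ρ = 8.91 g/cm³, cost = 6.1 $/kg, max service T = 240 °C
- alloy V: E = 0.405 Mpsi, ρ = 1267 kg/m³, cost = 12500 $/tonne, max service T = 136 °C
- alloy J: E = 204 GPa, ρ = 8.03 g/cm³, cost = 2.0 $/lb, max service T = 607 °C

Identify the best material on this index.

Screen on constraints: cost ≤ 9.7 $/kg; max service T ≥ 194 °C. Survivors: alloy R, alloy Q, alloy J.
Normalizing units and computing the index:
  alloy R: E = 103.4 GPa, ρ = 8740 kg/m³
  alloy Q: E = 123.6 GPa, ρ = 8910 kg/m³
  alloy J: E = 204.0 GPa, ρ = 8030 kg/m³
  alloy J: M = 25.4 MN·m/kg
  alloy Q: M = 13.9 MN·m/kg
  alloy R: M = 11.8 MN·m/kg
Alloy J has the largest M.

alloy J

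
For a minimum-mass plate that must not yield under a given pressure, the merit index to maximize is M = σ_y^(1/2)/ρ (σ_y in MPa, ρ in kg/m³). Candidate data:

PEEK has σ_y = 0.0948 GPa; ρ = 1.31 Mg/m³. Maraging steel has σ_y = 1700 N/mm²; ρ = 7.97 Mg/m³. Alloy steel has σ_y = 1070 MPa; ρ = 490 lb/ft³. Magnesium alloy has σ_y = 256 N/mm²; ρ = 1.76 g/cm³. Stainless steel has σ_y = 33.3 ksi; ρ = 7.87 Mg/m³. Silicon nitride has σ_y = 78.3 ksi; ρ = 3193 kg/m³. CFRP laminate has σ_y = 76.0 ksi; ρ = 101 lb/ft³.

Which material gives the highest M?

CFRP laminate

Normalizing units and computing the index:
  PEEK: σ_y = 94.80 MPa, ρ = 1310 kg/m³
  maraging steel: σ_y = 1700 MPa, ρ = 7970 kg/m³
  alloy steel: σ_y = 1070 MPa, ρ = 7849 kg/m³
  magnesium alloy: σ_y = 256.0 MPa, ρ = 1760 kg/m³
  stainless steel: σ_y = 229.6 MPa, ρ = 7870 kg/m³
  silicon nitride: σ_y = 539.9 MPa, ρ = 3193 kg/m³
  CFRP laminate: σ_y = 524.0 MPa, ρ = 1618 kg/m³
  CFRP laminate: M = 14.1×10⁻³
  magnesium alloy: M = 9.09×10⁻³
  PEEK: M = 7.43×10⁻³
  silicon nitride: M = 7.28×10⁻³
  maraging steel: M = 5.17×10⁻³
  alloy steel: M = 4.17×10⁻³
  stainless steel: M = 1.93×10⁻³
Highest index: CFRP laminate.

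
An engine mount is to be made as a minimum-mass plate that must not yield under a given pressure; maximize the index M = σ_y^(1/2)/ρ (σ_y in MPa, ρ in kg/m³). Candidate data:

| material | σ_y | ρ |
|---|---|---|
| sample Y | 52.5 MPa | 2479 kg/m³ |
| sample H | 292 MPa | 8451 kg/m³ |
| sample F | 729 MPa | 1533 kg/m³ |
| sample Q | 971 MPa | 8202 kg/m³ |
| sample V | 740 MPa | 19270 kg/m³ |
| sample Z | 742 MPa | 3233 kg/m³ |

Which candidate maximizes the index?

Computing M directly (units already consistent):
  sample F: M = 17.6×10⁻³
  sample Z: M = 8.43×10⁻³
  sample Q: M = 3.80×10⁻³
  sample Y: M = 2.92×10⁻³
  sample H: M = 2.02×10⁻³
  sample V: M = 1.41×10⁻³
Highest index: sample F.

sample F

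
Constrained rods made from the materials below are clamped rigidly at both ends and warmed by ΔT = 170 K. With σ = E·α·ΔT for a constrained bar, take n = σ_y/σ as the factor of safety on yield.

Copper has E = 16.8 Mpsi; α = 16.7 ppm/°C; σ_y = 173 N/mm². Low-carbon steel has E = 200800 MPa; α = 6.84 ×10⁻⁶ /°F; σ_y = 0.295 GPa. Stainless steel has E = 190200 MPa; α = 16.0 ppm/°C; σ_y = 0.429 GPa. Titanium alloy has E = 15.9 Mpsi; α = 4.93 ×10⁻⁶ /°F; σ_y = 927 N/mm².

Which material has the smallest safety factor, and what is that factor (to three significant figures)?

Per material, after unit conversion:
  copper: E = 115.8, α = 16.7, σ_y = 173.0 → σ = 329 MPa, n = 0.526
  low-carbon steel: E = 200.8, α = 12.3, σ_y = 295.0 → σ = 420 MPa, n = 0.702
  stainless steel: E = 190.2, α = 16.0, σ_y = 429.0 → σ = 517 MPa, n = 0.829
  titanium alloy: E = 109.6, α = 8.87, σ_y = 927.0 → σ = 165 MPa, n = 5.61
Smallest n: copper with n = 0.526.

copper, n = 0.526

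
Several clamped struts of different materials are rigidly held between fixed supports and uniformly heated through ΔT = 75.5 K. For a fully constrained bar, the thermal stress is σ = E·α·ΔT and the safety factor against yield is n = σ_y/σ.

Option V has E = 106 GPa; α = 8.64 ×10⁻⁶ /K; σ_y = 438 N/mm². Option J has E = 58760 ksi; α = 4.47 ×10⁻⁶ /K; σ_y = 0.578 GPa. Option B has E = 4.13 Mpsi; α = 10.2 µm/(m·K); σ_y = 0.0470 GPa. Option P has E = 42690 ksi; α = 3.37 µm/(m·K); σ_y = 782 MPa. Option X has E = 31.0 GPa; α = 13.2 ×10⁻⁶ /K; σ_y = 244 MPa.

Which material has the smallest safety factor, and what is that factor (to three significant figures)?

Per material, after unit conversion:
  option V: E = 106.0, α = 8.64, σ_y = 438.0 → σ = 69.1 MPa, n = 6.33
  option J: E = 405.1, α = 4.47, σ_y = 578.0 → σ = 137 MPa, n = 4.23
  option B: E = 28.48, α = 10.2, σ_y = 47.00 → σ = 21.9 MPa, n = 2.14
  option P: E = 294.3, α = 3.37, σ_y = 782.0 → σ = 74.9 MPa, n = 10.4
  option X: E = 31.00, α = 13.2, σ_y = 244.0 → σ = 30.9 MPa, n = 7.90
The minimum is option B at n = 2.14.

option B, n = 2.14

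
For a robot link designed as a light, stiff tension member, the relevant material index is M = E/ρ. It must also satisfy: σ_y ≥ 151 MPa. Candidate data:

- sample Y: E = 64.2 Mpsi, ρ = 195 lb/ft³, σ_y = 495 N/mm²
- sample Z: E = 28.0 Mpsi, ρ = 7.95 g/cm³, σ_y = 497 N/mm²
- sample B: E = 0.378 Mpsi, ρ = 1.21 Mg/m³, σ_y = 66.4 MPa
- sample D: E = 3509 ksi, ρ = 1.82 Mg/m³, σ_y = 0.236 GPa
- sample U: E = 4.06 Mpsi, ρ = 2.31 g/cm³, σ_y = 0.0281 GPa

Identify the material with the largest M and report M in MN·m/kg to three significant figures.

Screen on constraints: σ_y ≥ 151 MPa. Survivors: sample Y, sample Z, sample D.
Convert each candidate to consistent units, then evaluate M:
  sample Y: E = 442.6 GPa, ρ = 3124 kg/m³
  sample Z: E = 193.1 GPa, ρ = 7950 kg/m³
  sample D: E = 24.19 GPa, ρ = 1820 kg/m³
  sample Y: M = 142 MN·m/kg
  sample Z: M = 24.3 MN·m/kg
  sample D: M = 13.3 MN·m/kg
The maximum is for sample Y.

sample Y, M = 142 MN·m/kg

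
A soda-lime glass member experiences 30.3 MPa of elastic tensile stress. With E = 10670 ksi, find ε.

4.12×10⁻⁴

E = 10670 ksi = 73.57 GPa = 73570 MPa.
ε = σ/E = 30.3 / 73570 = 4.12×10⁻⁴.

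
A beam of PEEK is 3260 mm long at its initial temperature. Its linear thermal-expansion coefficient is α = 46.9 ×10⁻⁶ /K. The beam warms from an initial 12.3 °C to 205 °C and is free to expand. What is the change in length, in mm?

29.5 mm

ΔT = 205 − 12.3 = 192.7 K.
ΔL = α·L₀·ΔT = 46.9×10⁻⁶ × 3260 mm × 192.7 K = 29.5 mm.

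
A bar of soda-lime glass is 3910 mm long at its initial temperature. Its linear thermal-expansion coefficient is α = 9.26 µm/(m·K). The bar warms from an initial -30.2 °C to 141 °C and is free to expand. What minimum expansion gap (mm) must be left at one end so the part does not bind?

ΔT = 141 − (-30.2) = 171.2 K.
ΔL = α·L₀·ΔT = 9.26×10⁻⁶ × 3910 mm × 171.2 K = 6.20 mm.

6.20 mm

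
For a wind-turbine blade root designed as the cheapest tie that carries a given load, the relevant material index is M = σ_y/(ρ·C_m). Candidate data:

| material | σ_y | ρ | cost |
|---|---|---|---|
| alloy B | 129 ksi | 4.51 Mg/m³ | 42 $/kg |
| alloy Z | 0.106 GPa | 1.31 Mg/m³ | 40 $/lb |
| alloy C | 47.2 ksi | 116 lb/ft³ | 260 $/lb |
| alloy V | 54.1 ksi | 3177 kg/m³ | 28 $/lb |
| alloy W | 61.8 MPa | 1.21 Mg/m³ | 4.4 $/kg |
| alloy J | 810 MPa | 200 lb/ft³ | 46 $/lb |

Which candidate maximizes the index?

alloy W

In SI units:
  alloy B: σ_y = 889.4 MPa, ρ = 4510 kg/m³, cost = 42.00 $/kg
  alloy Z: σ_y = 106.0 MPa, ρ = 1310 kg/m³, cost = 88.18 $/kg
  alloy C: σ_y = 325.4 MPa, ρ = 1858 kg/m³, cost = 573.2 $/kg
  alloy V: σ_y = 373.0 MPa, ρ = 3177 kg/m³, cost = 61.73 $/kg
  alloy W: σ_y = 61.80 MPa, ρ = 1210 kg/m³, cost = 4.400 $/kg
  alloy J: σ_y = 810.0 MPa, ρ = 3204 kg/m³, cost = 101.4 $/kg
  alloy W: M = 11.6 kN·m per $
  alloy B: M = 4.70 kN·m per $
  alloy J: M = 2.49 kN·m per $
  alloy V: M = 1.90 kN·m per $
  alloy Z: M = 0.918 kN·m per $
  alloy C: M = 0.306 kN·m per $
Highest index: alloy W.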